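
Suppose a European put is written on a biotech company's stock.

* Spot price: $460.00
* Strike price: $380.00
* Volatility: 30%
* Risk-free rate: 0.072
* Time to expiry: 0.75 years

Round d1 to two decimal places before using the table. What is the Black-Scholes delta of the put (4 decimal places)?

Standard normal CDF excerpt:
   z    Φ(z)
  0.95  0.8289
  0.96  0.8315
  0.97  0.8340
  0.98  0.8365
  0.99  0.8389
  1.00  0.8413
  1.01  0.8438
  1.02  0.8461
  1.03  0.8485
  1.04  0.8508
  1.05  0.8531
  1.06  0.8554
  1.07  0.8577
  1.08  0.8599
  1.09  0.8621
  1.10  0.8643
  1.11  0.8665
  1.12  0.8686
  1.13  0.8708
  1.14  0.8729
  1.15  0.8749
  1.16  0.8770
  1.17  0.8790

σ√T = 0.3 × 0.8660 = 0.2598
d₁ = [ln(460/380) + (0.072 + ½·0.3²)·0.75] / (σ√T) = (0.1911 + 0.0877) / 0.2598 = 1.0731 ⇒ 1.07
N(d₁) = N(1.07) = 0.8577
Δ_put = N(d₁) − 1 = 0.8577 − 1 = -0.1423

-0.1423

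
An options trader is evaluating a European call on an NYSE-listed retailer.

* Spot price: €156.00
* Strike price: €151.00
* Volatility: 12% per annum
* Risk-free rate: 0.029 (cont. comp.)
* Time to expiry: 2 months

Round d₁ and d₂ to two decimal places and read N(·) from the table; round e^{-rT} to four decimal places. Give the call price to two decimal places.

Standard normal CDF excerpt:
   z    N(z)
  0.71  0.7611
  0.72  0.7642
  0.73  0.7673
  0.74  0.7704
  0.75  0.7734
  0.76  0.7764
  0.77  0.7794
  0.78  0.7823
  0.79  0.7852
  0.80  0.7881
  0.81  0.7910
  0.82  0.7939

T = 0.1667;  σ√T = 0.0490
d₁ = [ln(156/151) + (0.029 + 0.12²/2)·0.1667] / 0.0490 = [0.0326 + 0.0060] / 0.0490 = 0.7881 ≈ 0.79
d₂ = d₁ − σ√T = 0.7881 − 0.0490 = 0.7391 ≈ 0.74
exp(−rT) = exp(−0.029·0.1667) = 0.9952
C = 156·N(0.79) − 151·0.9952·N(0.74) = 156·0.7852 − 151·0.9952·0.7704 = 122.4912 − 115.7720 = 6.7192

€6.72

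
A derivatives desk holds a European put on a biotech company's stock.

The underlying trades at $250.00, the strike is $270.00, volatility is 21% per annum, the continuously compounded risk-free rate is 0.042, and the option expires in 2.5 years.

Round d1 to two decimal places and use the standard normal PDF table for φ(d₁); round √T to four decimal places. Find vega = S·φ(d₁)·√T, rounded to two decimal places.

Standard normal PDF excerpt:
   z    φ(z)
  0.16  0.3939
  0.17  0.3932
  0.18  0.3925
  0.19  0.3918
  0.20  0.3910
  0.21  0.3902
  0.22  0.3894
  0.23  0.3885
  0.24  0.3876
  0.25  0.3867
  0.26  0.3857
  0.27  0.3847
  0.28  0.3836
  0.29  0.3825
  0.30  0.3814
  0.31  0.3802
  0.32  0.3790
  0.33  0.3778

152.85

σ√T = 0.21 × 1.5811 = 0.3320
d₁ = [ln(250/270) + (0.042 + 0.21²/2)·2.5] / 0.3320 = [-0.0770 + 0.1601] / 0.3320 = 0.2505 ⇒ 0.25
√T = √2.5 = 1.5811
φ(d₁) = φ(0.25) = 0.3867
vega = S·φ(d₁)·√T = 250·0.3867·1.5811 = 152.8528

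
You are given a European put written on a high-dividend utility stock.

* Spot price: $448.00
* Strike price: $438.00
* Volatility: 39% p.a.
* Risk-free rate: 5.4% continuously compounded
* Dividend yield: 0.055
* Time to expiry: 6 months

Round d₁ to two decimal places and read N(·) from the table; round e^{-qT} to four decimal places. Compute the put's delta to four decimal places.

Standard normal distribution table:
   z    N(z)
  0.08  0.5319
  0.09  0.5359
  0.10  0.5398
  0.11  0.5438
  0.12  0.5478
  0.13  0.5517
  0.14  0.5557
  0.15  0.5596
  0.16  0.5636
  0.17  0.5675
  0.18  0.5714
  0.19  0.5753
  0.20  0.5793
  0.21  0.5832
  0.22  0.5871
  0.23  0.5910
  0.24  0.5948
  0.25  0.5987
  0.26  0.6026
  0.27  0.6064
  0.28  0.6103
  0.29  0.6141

-0.4017

σ√T = 0.39 × 0.7071 = 0.2758
d₁ = [ln(448/438) + (0.054 − 0.055 + ½·0.39²)·0.5] / (σ√T) = (0.0226 + 0.0375) / 0.2758 = 0.2179 → 0.22
N(d₁) = N(0.22) = 0.5871
Δ_put = e^(−qT)·(N(d₁) − 1) = 0.9729·(0.5871 − 1) = -0.4017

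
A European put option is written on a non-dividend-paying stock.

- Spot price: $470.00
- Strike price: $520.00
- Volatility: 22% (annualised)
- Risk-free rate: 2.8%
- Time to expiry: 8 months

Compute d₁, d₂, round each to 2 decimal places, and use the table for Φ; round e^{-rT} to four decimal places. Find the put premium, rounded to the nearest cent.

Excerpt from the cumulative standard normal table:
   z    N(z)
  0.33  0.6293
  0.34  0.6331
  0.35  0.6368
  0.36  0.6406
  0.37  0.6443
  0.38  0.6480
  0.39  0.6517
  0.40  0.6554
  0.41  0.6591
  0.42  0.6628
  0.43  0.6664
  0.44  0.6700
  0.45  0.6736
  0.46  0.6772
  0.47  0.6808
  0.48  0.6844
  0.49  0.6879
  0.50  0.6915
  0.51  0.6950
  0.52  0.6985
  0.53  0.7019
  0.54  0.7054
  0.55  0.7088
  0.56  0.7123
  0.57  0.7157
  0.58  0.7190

T = 0.6667;  σ√T = 0.1796
ln(S/K) + (r + σ²/2)T = ln(470/520) + (0.028 + 0.22²/2)·0.6667 = -0.1011 + 0.0348 = -0.0663
d₁ = -0.0663 / 0.1796 = -0.3691 ⇒ -0.37
d₂ = d₁ − σ√T = -0.3691 − 0.1796 = -0.5487 ⇒ -0.55
e^(−rT) = e^(−0.028·0.6667) = 0.9815
N(−d₂) = N(0.55) = 0.7088;  N(−d₁) = N(0.37) = 0.6443
P = 520·0.9815·0.7088 − 470·0.6443 = 361.7573 − 302.8210 = 58.9363

$58.94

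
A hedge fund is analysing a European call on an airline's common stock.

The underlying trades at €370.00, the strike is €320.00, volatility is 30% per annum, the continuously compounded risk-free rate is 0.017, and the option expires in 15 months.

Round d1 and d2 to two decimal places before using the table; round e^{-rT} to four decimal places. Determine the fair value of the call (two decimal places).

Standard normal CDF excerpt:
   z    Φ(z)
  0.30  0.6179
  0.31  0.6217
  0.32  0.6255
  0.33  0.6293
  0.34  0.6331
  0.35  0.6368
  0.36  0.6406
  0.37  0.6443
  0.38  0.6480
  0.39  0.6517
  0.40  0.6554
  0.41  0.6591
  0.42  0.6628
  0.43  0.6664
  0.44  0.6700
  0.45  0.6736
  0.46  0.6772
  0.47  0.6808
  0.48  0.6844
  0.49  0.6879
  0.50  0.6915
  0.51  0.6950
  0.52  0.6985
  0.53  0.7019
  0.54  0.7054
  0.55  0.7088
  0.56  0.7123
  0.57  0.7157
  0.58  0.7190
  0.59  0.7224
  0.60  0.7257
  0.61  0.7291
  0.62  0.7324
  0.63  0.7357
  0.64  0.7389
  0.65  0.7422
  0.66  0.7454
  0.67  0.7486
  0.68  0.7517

σ√T = 0.3 × 1.1180 = 0.3354
d₁ = [ln(370/320) + (0.017 + 0.3²/2)·1.25] / 0.3354 = [0.1452 + 0.0775] / 0.3354 = 0.6639 → 0.66
d₂ = d₁ − σ√T = 0.6639 − 0.3354 = 0.3285 → 0.33
exp(−rT) = exp(−0.017·1.25) = 0.9790
N(d₁) = N(0.66) = 0.7454;  N(d₂) = N(0.33) = 0.6293
C = 370·0.7454 − 320·0.9790·0.6293 = 275.7980 − 197.1471 = 78.6509

€78.65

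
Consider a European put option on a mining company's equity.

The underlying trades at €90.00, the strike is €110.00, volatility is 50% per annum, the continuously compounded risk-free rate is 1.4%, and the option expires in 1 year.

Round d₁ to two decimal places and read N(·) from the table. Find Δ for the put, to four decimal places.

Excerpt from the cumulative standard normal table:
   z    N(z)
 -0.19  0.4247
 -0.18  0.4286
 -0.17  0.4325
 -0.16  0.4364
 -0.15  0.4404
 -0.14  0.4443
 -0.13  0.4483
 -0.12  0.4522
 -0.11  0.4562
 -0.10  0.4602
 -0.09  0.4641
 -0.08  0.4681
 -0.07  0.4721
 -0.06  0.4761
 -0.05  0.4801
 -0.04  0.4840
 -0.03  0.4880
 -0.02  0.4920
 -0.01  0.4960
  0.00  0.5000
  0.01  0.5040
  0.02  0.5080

T = 1;  σ√T = 0.5000
d₁ = [ln(90/110) + (0.014 + 0.5²/2)·1] / 0.5000 = [-0.2007 + 0.1390] / 0.5000 = -0.1233 which rounds to -0.12
N(d₁) = N(-0.12) = 0.4522
Δ_put = N(d₁) − 1 = 0.4522 − 1 = -0.5478

-0.5478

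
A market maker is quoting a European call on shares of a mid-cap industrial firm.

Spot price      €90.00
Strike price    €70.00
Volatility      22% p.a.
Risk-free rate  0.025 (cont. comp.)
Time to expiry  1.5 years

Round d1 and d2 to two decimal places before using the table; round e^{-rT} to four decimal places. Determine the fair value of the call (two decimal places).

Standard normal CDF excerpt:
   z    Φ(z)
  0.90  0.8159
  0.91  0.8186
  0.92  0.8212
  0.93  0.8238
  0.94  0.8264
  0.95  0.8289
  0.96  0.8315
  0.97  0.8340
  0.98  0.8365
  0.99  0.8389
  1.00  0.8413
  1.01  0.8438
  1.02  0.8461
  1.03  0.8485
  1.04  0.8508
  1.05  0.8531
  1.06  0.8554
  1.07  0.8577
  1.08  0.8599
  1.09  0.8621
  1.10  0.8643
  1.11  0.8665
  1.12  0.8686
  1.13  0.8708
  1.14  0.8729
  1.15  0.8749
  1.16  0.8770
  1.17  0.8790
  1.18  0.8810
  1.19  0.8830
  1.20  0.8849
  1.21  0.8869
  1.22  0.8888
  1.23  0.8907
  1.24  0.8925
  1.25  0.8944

T = 1.5;  σ√T = 0.2694
d₁ = [ln(90/70) + (0.025 + ½·0.22²)·1.5] / (σ√T) = (0.2513 + 0.0738) / 0.2694 = 1.2066 → 1.21
d₂ = 1.2066 − 0.2694 = 0.9372 → 0.94
exp(−rT) = exp(−0.025·1.5) = 0.9632
N(d₁) = N(1.21) = 0.8869;  N(d₂) = N(0.94) = 0.8264
C = 90·0.8869 − 70·0.9632·0.8264 = 79.8210 − 55.7192 = 24.1018

€24.10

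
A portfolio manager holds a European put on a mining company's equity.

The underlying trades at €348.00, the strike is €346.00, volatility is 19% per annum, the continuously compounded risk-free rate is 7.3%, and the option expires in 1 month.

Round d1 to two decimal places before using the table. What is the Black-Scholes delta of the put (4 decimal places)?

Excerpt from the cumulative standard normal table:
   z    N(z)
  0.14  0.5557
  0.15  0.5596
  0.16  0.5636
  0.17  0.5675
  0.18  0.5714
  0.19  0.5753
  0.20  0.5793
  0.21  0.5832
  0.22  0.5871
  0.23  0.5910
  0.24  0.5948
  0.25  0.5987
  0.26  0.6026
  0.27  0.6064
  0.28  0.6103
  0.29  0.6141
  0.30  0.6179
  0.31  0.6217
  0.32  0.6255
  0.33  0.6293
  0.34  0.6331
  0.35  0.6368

σ√T = 0.19·√0.08333 = 0.0548
d₁ = [ln(348/346) + (0.073 + 0.19²/2)·0.08333] / 0.0548 = [0.0058 + 0.0076] / 0.0548 = 0.2434 ≈ 0.24
N(d₁) = N(0.24) = 0.5948
Δ_put = N(d₁) − 1 = 0.5948 − 1 = -0.4052

-0.4052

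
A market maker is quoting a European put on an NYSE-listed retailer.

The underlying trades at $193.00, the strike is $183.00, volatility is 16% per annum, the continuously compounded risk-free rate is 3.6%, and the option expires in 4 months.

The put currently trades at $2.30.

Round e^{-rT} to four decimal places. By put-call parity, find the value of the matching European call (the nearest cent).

$14.48

e^(−rT) = e^(−0.036·0.3333) = 0.9881
Put-call parity: C − P = S − K·e^(−rT) = 193 − 183·0.9881 = 193 − 180.8223 = 12.1777
C = P + (C − P) = 2.30 + (12.1777) = 14.4777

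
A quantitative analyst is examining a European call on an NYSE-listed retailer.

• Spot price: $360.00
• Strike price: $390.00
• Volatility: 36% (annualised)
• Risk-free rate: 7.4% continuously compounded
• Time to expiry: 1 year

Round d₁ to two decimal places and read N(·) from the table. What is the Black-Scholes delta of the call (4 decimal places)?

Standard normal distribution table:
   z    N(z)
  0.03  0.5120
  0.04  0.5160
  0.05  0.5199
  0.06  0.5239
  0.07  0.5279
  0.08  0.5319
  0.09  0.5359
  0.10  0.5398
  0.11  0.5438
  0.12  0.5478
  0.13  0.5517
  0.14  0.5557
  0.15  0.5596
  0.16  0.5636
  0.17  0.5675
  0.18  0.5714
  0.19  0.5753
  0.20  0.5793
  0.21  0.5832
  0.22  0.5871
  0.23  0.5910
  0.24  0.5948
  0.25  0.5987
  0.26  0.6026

0.5636

σ√T = 0.36·√1 = 0.3600
ln(S/K) + (r + σ²/2)T = ln(360/390) + (0.074 + 0.36²/2)·1 = -0.0800 + 0.1388 = 0.0588
d₁ = 0.0588 / 0.3600 = 0.1632 ≈ 0.16
N(d₁) = N(0.16) = 0.5636
Δ_call = N(d₁) = 0.5636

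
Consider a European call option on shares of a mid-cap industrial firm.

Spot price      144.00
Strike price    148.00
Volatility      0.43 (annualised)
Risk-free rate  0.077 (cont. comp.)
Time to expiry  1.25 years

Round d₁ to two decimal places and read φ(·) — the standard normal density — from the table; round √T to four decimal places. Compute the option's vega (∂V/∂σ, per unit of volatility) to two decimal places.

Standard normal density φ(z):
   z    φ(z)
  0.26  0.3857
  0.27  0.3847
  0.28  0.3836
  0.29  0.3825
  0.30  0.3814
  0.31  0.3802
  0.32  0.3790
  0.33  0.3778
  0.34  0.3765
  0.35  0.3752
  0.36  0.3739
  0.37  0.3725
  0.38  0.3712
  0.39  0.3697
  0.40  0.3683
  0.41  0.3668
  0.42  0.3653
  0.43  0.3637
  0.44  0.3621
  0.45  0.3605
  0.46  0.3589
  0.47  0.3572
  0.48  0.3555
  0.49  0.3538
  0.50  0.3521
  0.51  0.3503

59.76

σ√T = 0.43·√1.25 = 0.4808
d₁ = [ln(144/148) + (0.077 + 0.43²/2)·1.25] / 0.4808 = [-0.0274 + 0.2118] / 0.4808 = 0.3836 → 0.38
√T = √1.25 = 1.1180
φ(d₁) = φ(0.38) = 0.3712
vega = S·φ(d₁)·√T = 144·0.3712·1.1180 = 59.7602
(Vega is the same for a European call and put with the same parameters.)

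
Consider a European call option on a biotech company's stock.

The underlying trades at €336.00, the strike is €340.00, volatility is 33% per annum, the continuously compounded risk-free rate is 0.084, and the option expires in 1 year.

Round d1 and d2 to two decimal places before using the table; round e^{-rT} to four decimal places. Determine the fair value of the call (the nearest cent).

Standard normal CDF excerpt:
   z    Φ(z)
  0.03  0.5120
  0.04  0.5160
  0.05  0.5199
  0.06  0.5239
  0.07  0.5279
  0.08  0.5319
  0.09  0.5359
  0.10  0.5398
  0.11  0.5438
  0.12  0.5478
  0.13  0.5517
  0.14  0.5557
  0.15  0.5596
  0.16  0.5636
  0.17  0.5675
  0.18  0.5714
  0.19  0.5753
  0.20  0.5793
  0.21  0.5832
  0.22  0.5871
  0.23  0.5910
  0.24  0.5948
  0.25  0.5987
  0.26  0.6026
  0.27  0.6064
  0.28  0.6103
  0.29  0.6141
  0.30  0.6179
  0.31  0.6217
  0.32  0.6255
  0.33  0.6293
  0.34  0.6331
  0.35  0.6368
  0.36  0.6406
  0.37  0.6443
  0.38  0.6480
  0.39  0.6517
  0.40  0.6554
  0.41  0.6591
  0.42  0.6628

€55.21

σ√T = 0.33 × 1.0000 = 0.3300
d₁ = [ln(336/340) + (0.084 + ½·0.33²)·1] / (σ√T) = (-0.0118 + 0.1385) / 0.3300 = 0.3837 which rounds to 0.38
d₂ = 0.3837 − 0.3300 = 0.0537 which rounds to 0.05
e^(−rT) = e^(−0.084·1) = 0.9194
C = 336·N(0.38) − 340·0.9194·N(0.05) = 336·0.6480 − 340·0.9194·0.5199 = 217.7280 − 162.5187 = 55.2093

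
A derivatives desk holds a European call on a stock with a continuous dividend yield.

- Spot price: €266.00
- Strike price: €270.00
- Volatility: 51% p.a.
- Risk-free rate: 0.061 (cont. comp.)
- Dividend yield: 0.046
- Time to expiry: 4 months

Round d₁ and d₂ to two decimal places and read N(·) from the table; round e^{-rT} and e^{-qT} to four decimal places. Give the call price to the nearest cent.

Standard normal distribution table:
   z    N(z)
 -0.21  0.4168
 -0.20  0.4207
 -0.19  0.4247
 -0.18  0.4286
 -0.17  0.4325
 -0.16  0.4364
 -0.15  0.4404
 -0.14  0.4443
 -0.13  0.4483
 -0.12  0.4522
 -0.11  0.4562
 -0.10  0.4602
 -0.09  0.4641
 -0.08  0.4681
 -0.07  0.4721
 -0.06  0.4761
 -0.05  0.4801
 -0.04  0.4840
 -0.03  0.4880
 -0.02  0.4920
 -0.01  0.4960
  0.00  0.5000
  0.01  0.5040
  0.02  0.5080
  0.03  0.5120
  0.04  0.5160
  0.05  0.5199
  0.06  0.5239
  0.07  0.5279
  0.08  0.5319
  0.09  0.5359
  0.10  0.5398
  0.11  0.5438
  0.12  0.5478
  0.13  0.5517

T = 0.3333;  σ√T = 0.2944
d₁ = [ln(266/270) + (0.061 − 0.046 + 0.51²/2)·0.3333] / 0.2944 = [-0.0149 + 0.0484] / 0.2944 = 0.1135 ≈ 0.11
d₂ = d₁ − σ√T = 0.1135 − 0.2944 = -0.1809 ≈ -0.18
exp(−qT) = exp(−0.046·0.3333) = 0.9848;  exp(−rT) = exp(−0.061·0.3333) = 0.9799
N(d₁) = N(0.11) = 0.5438;  N(d₂) = N(-0.18) = 0.4286
C = 266·0.9848·0.5438 − 270·0.9799·0.4286 = 142.4521 − 113.3960 = 29.0561

€29.06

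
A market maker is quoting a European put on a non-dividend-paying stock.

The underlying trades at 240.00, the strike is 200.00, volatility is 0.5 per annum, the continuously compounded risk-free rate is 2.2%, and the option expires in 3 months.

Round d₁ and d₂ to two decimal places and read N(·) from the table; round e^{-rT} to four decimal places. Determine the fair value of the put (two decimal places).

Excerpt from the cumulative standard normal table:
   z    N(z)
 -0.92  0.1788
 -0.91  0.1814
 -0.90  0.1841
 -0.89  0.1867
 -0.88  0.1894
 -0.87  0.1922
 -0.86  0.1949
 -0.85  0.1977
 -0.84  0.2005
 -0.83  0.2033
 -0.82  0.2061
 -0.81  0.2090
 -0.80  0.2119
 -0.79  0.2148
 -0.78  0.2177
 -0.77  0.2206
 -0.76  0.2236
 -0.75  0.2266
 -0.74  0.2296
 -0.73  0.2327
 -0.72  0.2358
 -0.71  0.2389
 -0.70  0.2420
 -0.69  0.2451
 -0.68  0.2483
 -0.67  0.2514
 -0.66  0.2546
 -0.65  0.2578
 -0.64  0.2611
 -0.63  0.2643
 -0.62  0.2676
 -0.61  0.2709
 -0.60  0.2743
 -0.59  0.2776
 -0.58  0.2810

7.11

T = 0.25;  σ√T = 0.2500
d₁ = [ln(240/200) + (0.022 + 0.5²/2)·0.25] / 0.2500 = [0.1823 + 0.0367] / 0.2500 = 0.8763 which rounds to 0.88
d₂ = d₁ − σ√T = 0.8763 − 0.2500 = 0.6263 which rounds to 0.63
exp(−rT) = exp(−0.022·0.25) = 0.9945
N(−d₂) = N(-0.63) = 0.2643;  N(−d₁) = N(-0.88) = 0.1894
P = 200·0.9945·0.2643 − 240·0.1894 = 52.5693 − 45.4560 = 7.1133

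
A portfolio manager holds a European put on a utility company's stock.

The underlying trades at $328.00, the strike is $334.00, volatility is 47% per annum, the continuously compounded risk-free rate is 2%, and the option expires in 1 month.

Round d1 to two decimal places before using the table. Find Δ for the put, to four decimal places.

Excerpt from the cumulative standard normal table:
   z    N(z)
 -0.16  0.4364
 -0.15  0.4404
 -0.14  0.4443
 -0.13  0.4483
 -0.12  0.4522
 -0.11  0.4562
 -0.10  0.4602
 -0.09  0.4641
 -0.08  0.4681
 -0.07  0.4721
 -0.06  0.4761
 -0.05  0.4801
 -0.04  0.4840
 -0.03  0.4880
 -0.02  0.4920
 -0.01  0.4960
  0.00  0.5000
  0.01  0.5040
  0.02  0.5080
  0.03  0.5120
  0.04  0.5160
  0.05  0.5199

-0.5199

σ√T = 0.47·√0.08333 = 0.1357
d₁ = [ln(328/334) + (0.02 + 0.47²/2)·0.08333] / 0.1357 = [-0.0181 + 0.0109] / 0.1357 = -0.0535 ⇒ -0.05
N(d₁) = N(-0.05) = 0.4801
Δ_put = N(d₁) − 1 = 0.4801 − 1 = -0.5199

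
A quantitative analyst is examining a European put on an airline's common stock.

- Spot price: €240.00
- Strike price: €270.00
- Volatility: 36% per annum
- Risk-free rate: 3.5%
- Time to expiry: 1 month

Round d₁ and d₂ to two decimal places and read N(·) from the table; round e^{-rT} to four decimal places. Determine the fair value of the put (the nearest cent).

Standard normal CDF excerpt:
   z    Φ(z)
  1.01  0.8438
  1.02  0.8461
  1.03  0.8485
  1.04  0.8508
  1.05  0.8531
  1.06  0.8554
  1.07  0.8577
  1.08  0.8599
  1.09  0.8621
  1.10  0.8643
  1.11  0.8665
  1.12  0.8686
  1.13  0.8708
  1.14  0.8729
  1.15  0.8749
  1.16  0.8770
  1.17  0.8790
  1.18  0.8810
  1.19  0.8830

€31.36

σ√T = 0.36·√0.08333 = 0.1039
d₁ = [ln(240/270) + (0.035 + 0.36²/2)·0.08333] / 0.1039 = [-0.1178 + 0.0083] / 0.1039 = -1.0533 ≈ -1.05
d₂ = d₁ − σ√T = -1.0533 − 0.1039 = -1.1573 ≈ -1.16
e^(−rT) = e^(−0.035·0.08333) = 0.9971
N(−d₂) = N(1.16) = 0.8770;  N(−d₁) = N(1.05) = 0.8531
P = 270·0.9971·0.8770 − 240·0.8531 = 236.1033 − 204.7440 = 31.3593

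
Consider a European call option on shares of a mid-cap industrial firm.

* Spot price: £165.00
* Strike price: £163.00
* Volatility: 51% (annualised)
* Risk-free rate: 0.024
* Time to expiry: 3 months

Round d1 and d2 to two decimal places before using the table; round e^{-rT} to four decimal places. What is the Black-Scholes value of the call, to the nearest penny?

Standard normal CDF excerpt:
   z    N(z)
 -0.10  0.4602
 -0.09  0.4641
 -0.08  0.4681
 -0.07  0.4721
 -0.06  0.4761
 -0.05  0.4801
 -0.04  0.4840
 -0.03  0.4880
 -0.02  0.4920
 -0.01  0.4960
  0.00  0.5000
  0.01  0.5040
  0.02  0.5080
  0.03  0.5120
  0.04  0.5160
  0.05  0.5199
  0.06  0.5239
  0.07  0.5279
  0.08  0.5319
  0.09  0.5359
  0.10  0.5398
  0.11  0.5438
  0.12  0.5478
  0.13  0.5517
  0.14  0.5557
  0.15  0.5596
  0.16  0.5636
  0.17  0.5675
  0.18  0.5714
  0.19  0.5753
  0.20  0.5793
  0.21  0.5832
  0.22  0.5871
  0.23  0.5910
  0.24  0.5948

£18.45

σ√T = 0.51·√0.25 = 0.2550
d₁ = [ln(165/163) + (0.024 + 0.51²/2)·0.25] / 0.2550 = [0.0122 + 0.0385] / 0.2550 = 0.1989 ⇒ 0.20
d₂ = d₁ − σ√T = 0.1989 − 0.2550 = -0.0561 ⇒ -0.06
exp(−rT) = exp(−0.024·0.25) = 0.9940
N(d₁) = N(0.20) = 0.5793;  N(d₂) = N(-0.06) = 0.4761
C = 165·0.5793 − 163·0.9940·0.4761 = 95.5845 − 77.1387 = 18.4458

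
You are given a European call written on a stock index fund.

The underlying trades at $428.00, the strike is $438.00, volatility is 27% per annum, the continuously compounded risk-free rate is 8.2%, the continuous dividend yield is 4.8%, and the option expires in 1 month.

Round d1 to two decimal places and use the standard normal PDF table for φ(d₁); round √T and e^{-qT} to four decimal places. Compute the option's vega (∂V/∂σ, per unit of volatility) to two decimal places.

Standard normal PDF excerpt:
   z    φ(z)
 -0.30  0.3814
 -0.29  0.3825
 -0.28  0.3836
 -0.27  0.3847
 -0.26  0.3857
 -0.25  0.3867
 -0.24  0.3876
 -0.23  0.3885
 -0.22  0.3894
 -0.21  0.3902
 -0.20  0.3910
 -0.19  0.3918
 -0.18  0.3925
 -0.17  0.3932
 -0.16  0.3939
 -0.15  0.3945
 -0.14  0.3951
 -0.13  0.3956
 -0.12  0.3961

σ√T = 0.27 × 0.2887 = 0.0779
d₁ = [ln(428/438) + (0.082 − 0.048 + 0.27²/2)·0.08333] / 0.0779 = [-0.0231 + 0.0059] / 0.0779 = -0.2210 ≈ -0.22
√T = √0.08333 = 0.2887
φ(d₁) = φ(-0.22) = 0.3894
exp(−qT) = exp(−0.048·0.08333) = 0.9960
vega = S·exp(−qT)·φ(d₁)·√T = 428·0.9960·0.3894·0.2887 = 47.9232
(The put has the same vega.)

47.92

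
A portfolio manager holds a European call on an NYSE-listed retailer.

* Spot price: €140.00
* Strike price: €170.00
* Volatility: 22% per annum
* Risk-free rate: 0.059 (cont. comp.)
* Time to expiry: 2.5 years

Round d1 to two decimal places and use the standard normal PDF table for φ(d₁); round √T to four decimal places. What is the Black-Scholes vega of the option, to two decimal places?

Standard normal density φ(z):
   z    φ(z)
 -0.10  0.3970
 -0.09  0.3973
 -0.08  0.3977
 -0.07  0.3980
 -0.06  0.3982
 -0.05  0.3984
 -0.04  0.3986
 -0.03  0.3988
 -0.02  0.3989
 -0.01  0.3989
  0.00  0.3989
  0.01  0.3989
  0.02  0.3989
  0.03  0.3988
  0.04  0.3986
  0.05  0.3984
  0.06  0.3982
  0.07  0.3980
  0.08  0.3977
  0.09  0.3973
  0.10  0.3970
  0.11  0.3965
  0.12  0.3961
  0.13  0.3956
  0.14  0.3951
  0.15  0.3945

σ√T = 0.22 × 1.5811 = 0.3479
d₁ = [ln(140/170) + (0.059 + 0.22²/2)·2.5] / 0.3479 = [-0.1942 + 0.2080] / 0.3479 = 0.0398 ≈ 0.04
√T = √2.5 = 1.5811
φ(d₁) = φ(0.04) = 0.3986
vega = S·φ(d₁)·√T = 140·0.3986·1.5811 = 88.2317

88.23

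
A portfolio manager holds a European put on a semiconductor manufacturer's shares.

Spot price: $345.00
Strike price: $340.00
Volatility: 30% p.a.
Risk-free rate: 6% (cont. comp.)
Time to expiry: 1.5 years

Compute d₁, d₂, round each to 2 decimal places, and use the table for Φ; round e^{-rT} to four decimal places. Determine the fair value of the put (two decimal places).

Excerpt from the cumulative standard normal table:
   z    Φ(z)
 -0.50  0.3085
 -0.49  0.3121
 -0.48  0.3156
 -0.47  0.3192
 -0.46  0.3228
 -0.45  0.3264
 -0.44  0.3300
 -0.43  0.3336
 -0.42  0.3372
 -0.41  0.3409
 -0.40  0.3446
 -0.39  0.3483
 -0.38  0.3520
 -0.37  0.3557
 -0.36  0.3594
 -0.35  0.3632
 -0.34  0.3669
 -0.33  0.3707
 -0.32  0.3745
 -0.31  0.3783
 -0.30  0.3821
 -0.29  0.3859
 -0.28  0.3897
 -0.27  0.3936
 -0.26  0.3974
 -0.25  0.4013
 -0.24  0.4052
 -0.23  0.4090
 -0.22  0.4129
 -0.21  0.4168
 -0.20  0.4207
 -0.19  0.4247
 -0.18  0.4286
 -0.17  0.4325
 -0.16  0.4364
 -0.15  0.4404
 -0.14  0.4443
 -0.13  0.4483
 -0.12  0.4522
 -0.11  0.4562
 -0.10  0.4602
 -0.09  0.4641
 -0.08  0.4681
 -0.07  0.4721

$32.87

T = 1.5;  σ√T = 0.3674
d₁ = [ln(345/340) + (0.06 + 0.3²/2)·1.5] / 0.3674 = [0.0146 + 0.1575] / 0.3674 = 0.4684 ⇒ 0.47
d₂ = d₁ − σ√T = 0.4684 − 0.3674 = 0.1010 ⇒ 0.10
e^(−rT) = e^(−0.06·1.5) = 0.9139
N(−d₂) = N(-0.10) = 0.4602;  N(−d₁) = N(-0.47) = 0.3192
P = 340·0.9139·0.4602 − 345·0.3192 = 142.9961 − 110.1240 = 32.8721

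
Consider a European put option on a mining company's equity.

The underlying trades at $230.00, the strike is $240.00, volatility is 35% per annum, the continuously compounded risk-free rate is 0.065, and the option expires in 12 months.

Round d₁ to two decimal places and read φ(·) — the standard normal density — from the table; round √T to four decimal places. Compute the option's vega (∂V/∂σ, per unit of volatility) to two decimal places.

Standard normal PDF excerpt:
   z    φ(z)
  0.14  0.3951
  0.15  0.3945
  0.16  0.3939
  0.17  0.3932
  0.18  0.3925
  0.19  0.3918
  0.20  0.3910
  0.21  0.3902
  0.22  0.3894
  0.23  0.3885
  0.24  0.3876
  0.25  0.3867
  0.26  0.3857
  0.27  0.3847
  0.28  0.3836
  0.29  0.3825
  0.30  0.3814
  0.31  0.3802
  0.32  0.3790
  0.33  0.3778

89.15

σ√T = 0.35·√1 = 0.3500
d₁ = [ln(230/240) + (0.065 + ½·0.35²)·1] / (σ√T) = (-0.0426 + 0.1263) / 0.3500 = 0.2391 ≈ 0.24
√T = √1 = 1.0000
φ(d₁) = φ(0.24) = 0.3876
vega = S·φ(d₁)·√T = 230·0.3876·1.0000 = 89.1480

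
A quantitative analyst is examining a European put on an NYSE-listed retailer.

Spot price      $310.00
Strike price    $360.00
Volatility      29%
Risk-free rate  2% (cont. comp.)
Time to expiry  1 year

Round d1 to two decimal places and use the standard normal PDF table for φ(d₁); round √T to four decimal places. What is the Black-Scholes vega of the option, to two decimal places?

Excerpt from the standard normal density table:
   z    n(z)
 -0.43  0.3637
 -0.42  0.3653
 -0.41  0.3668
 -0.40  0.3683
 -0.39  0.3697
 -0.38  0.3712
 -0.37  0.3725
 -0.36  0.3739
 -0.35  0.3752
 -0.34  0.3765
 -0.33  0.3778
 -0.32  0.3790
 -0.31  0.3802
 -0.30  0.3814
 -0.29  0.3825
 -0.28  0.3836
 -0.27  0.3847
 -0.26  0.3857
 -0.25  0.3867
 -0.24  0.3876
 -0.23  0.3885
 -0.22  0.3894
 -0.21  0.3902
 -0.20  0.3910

σ√T = 0.29·√1 = 0.2900
ln(S/K) + (r + σ²/2)T = ln(310/360) + (0.02 + 0.29²/2)·1 = -0.1495 + 0.0620 = -0.0875
d₁ = -0.0875 / 0.2900 = -0.3017 ⇒ -0.30
√T = √1 = 1.0000
φ(d₁) = φ(-0.30) = 0.3814
vega = S·φ(d₁)·√T = 310·0.3814·1.0000 = 118.2340

118.23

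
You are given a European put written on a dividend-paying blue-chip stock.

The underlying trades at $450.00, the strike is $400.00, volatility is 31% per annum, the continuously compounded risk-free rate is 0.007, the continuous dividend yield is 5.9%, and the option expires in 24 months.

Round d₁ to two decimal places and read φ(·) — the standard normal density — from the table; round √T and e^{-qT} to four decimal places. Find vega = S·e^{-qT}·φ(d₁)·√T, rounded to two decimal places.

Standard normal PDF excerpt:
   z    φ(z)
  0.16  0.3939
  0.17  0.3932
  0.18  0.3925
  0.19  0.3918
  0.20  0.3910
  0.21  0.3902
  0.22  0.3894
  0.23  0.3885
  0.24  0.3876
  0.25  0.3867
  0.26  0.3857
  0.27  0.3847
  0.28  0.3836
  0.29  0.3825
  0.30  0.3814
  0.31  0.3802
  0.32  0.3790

σ√T = 0.31 × 1.4142 = 0.4384
d₁ = [ln(450/400) + (0.007 − 0.059 + ½·0.31²)·2] / (σ√T) = (0.1178 − 0.0079) / 0.4384 = 0.2506 ⇒ 0.25
√T = √2 = 1.4142
φ(d₁) = φ(0.25) = 0.3867
e^(−qT) = e^(−0.059·2) = 0.8887
vega = S·e^(−qT)·φ(d₁)·√T = 450·0.8887·0.3867·1.4142 = 218.7020

218.70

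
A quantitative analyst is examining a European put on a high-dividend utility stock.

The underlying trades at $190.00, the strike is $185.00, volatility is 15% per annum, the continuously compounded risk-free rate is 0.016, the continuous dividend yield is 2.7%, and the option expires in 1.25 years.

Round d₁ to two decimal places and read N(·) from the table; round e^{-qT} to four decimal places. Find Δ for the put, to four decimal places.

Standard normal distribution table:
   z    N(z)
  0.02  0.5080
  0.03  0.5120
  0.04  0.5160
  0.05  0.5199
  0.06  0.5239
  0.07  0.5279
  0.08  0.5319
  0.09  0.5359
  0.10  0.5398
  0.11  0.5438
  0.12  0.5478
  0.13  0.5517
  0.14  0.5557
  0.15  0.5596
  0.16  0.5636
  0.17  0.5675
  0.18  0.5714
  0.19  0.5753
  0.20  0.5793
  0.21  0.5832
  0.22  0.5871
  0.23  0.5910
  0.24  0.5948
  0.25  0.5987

-0.4219

σ√T = 0.15 × 1.1180 = 0.1677
d₁ = [ln(190/185) + (0.016 − 0.027 + 0.15²/2)·1.25] / 0.1677 = [0.0267 + 0.0003] / 0.1677 = 0.1609 ≈ 0.16
N(d₁) = N(0.16) = 0.5636
Δ_put = exp(−qT)·(N(d₁) − 1) = 0.9668·(0.5636 − 1) = -0.4219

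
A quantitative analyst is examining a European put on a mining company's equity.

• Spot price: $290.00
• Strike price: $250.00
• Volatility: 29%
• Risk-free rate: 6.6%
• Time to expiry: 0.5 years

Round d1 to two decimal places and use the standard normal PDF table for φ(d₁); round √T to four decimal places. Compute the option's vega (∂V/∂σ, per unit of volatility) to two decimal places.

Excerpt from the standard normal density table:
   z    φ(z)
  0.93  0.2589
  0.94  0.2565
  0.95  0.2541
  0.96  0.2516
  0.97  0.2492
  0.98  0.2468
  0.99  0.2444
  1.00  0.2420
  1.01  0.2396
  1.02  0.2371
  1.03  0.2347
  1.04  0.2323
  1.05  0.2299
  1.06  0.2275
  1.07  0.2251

T = 0.5;  σ√T = 0.2051
d₁ = [ln(290/250) + (0.066 + 0.29²/2)·0.5] / 0.2051 = [0.1484 + 0.0540] / 0.2051 = 0.9872 ⇒ 0.99
√T = √0.5 = 0.7071
φ(d₁) = φ(0.99) = 0.2444
vega = S·φ(d₁)·√T = 290·0.2444·0.7071 = 50.1164

50.12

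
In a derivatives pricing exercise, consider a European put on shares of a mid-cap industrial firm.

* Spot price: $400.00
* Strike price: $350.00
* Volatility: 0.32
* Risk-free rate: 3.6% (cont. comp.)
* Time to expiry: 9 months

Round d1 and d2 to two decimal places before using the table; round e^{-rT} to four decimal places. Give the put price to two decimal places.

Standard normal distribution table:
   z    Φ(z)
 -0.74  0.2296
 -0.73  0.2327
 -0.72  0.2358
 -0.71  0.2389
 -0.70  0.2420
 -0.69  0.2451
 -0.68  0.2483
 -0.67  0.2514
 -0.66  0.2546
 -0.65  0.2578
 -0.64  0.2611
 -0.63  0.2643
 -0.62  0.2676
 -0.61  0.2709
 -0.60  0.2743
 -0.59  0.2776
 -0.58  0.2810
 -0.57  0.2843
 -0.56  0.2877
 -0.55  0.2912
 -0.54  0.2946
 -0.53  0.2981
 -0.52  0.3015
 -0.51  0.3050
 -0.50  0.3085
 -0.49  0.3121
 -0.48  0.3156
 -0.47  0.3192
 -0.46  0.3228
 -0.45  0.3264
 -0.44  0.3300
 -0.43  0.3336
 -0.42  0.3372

$18.11

σ√T = 0.32·√0.75 = 0.2771
ln(S/K) + (r + σ²/2)T = ln(400/350) + (0.036 + 0.32²/2)·0.75 = 0.1335 + 0.0654 = 0.1989
d₁ = 0.1989 / 0.2771 = 0.7178 which rounds to 0.72
d₂ = d₁ − σ√T = 0.7178 − 0.2771 = 0.4407 which rounds to 0.44
exp(−rT) = exp(−0.036·0.75) = 0.9734
N(−d₂) = N(-0.44) = 0.3300;  N(−d₁) = N(-0.72) = 0.2358
P = 350·0.9734·0.3300 − 400·0.2358 = 112.4277 − 94.3200 = 18.1077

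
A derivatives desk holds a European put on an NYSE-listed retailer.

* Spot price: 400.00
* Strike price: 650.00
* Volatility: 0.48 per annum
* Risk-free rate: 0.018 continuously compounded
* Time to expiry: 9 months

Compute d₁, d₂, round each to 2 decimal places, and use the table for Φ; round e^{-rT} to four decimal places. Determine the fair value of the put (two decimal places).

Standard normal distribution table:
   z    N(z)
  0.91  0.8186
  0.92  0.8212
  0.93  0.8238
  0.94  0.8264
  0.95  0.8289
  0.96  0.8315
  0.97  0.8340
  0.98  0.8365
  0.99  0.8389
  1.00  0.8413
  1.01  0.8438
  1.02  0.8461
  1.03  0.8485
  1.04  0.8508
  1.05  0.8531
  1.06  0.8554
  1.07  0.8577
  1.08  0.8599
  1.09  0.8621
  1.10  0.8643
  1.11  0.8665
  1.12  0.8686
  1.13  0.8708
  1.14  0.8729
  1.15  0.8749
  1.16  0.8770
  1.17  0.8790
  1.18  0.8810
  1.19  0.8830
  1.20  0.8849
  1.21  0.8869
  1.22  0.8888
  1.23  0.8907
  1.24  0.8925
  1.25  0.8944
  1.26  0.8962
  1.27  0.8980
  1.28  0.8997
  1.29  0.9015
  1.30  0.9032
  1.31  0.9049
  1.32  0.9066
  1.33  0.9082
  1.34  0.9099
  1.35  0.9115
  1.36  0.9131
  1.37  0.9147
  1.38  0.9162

T = 0.75;  σ√T = 0.4157
d₁ = [ln(400/650) + (0.018 + 0.48²/2)·0.75] / 0.4157 = [-0.4855 + 0.0999] / 0.4157 = -0.9276 → -0.93
d₂ = d₁ − σ√T = -0.9276 − 0.4157 = -1.3433 → -1.34
exp(−rT) = exp(−0.018·0.75) = 0.9866
N(−d₂) = N(1.34) = 0.9099;  N(−d₁) = N(0.93) = 0.8238
P = 650·0.9866·0.9099 − 400·0.8238 = 583.5098 − 329.5200 = 253.9898

253.99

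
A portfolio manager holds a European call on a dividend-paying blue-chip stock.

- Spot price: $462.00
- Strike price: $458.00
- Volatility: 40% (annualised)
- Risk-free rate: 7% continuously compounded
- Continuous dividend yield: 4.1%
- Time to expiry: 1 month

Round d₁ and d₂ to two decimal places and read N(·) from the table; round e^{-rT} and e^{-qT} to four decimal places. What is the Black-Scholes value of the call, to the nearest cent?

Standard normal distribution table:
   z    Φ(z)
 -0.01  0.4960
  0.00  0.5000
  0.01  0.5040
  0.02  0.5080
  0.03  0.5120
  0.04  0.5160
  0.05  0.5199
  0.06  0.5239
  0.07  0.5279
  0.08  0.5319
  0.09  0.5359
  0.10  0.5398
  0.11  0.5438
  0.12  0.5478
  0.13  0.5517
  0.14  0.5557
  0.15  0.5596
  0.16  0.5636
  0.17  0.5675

$22.70

σ√T = 0.4·√0.08333 = 0.1155
ln(S/K) + (r − q + σ²/2)T = ln(462/458) + (0.07 − 0.041 + 0.4²/2)·0.08333 = 0.0087 + 0.0091 = 0.0178
d₁ = 0.0178 / 0.1155 = 0.1540 ≈ 0.15
d₂ = d₁ − σ√T = 0.1540 − 0.1155 = 0.0385 ≈ 0.04
exp(−qT) = exp(−0.041·0.08333) = 0.9966;  exp(−rT) = exp(−0.07·0.08333) = 0.9942
N(d₁) = N(0.15) = 0.5596;  N(d₂) = N(0.04) = 0.5160
C = 462·0.9966·0.5596 − 458·0.9942·0.5160 = 257.6562 − 234.9573 = 22.6989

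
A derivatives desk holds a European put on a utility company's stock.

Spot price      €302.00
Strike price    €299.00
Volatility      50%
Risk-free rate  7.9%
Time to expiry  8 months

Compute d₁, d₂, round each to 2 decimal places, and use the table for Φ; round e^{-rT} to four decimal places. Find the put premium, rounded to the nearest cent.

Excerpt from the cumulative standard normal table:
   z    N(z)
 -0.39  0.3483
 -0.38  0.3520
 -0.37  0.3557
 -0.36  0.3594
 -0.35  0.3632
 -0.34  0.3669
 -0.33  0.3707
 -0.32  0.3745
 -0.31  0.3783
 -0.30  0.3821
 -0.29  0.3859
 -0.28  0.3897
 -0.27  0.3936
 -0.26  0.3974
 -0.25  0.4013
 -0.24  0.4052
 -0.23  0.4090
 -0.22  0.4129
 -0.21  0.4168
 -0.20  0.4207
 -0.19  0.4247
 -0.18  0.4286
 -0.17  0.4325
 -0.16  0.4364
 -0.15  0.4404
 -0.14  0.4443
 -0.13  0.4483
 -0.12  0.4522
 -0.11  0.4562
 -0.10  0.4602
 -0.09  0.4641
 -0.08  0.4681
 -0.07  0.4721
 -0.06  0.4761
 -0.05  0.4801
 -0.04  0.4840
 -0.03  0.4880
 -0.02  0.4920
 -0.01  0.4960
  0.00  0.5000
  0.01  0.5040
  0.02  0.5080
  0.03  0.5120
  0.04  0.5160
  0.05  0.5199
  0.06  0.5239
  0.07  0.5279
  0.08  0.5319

€38.94

σ√T = 0.5 × 0.8165 = 0.4082
d₁ = [ln(302/299) + (0.079 + 0.5²/2)·0.6667] / 0.4082 = [0.0100 + 0.1360] / 0.4082 = 0.3576 ⇒ 0.36
d₂ = d₁ − σ√T = 0.3576 − 0.4082 = -0.0507 ⇒ -0.05
e^(−rT) = e^(−0.079·0.6667) = 0.9487
N(−d₂) = N(0.05) = 0.5199;  N(−d₁) = N(-0.36) = 0.3594
P = 299·0.9487·0.5199 − 302·0.3594 = 147.4755 − 108.5388 = 38.9367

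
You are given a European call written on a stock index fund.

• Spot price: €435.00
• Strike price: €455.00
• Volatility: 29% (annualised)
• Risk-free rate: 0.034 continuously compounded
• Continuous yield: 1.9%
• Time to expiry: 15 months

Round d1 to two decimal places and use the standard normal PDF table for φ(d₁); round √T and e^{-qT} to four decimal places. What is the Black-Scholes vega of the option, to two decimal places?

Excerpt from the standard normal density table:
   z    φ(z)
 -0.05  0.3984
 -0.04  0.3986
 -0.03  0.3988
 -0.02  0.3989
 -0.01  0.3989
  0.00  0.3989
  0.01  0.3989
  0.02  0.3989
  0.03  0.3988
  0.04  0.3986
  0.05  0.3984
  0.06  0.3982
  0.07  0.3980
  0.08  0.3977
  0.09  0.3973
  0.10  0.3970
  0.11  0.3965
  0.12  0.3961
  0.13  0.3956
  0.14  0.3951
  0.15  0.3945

σ√T = 0.29·√1.25 = 0.3242
d₁ = [ln(435/455) + (0.034 − 0.019 + 0.29²/2)·1.25] / 0.3242 = [-0.0450 + 0.0713] / 0.3242 = 0.0813 which rounds to 0.08
√T = √1.25 = 1.1180
φ(d₁) = φ(0.08) = 0.3977
exp(−qT) = exp(−0.019·1.25) = 0.9765
vega = S·exp(−qT)·φ(d₁)·√T = 435·0.9765·0.3977·1.1180 = 188.8682

188.87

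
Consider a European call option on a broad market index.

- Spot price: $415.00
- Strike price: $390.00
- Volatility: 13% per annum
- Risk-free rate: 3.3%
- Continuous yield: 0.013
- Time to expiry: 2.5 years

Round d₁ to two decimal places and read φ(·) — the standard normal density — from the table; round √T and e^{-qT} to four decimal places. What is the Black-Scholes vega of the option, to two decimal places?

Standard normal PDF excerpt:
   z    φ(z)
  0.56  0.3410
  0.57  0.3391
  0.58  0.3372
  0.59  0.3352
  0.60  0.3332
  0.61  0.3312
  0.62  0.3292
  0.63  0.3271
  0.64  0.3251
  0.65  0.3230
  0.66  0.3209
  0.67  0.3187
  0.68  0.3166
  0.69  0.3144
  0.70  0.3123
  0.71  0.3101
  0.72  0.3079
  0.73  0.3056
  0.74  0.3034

205.16

σ√T = 0.13 × 1.5811 = 0.2055
d₁ = [ln(415/390) + (0.033 − 0.013 + ½·0.13²)·2.5] / (σ√T) = (0.0621 + 0.0711) / 0.2055 = 0.6483 → 0.65
√T = √2.5 = 1.5811
φ(d₁) = φ(0.65) = 0.3230
exp(−qT) = exp(−0.013·2.5) = 0.9680
vega = S·exp(−qT)·φ(d₁)·√T = 415·0.9680·0.3230·1.5811 = 205.1565
(Call and put vega coincide under Black-Scholes.)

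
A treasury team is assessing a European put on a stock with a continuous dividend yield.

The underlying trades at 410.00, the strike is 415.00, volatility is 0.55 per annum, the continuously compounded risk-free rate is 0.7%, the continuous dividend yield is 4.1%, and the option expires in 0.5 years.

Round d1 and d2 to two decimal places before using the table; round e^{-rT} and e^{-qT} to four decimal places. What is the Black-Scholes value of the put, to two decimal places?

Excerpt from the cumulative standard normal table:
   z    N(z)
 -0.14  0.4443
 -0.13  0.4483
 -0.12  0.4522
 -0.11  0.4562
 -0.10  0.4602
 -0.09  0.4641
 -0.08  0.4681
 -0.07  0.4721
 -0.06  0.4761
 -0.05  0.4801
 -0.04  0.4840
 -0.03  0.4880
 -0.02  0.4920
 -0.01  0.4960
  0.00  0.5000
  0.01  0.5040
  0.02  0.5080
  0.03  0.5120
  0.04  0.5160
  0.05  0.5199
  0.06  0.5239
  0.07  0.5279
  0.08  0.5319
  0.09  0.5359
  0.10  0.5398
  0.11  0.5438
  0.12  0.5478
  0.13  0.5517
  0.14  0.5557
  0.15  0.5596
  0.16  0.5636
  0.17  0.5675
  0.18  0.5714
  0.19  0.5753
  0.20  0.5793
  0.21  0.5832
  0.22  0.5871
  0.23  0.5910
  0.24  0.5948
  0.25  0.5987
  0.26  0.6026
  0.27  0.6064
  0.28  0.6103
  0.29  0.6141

σ√T = 0.55 × 0.7071 = 0.3889
d₁ = [ln(410/415) + (0.007 − 0.041 + 0.55²/2)·0.5] / 0.3889 = [-0.0121 + 0.0586] / 0.3889 = 0.1196 → 0.12
d₂ = d₁ − σ√T = 0.1196 − 0.3889 = -0.2693 → -0.27
e^(−qT) = e^(−0.041·0.5) = 0.9797;  e^(−rT) = e^(−0.007·0.5) = 0.9965
N(−d₂) = N(0.27) = 0.6064;  N(−d₁) = N(-0.12) = 0.4522
P = 415·0.9965·0.6064 − 410·0.9797·0.4522 = 250.7752 − 181.6383 = 69.1369

69.14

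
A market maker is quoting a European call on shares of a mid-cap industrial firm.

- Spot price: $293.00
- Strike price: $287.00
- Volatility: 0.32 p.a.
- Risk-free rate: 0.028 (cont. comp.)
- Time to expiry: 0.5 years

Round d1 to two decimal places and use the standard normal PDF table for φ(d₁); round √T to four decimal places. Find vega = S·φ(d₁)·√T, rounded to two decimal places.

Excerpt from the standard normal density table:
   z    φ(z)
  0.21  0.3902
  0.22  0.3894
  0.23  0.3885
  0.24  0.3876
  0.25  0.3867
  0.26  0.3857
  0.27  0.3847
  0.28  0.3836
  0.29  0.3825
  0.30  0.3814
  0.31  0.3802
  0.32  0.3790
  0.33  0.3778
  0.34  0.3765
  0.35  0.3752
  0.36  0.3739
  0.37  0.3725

79.70

σ√T = 0.32 × 0.7071 = 0.2263
ln(S/K) + (r + σ²/2)T = ln(293/287) + (0.028 + 0.32²/2)·0.5 = 0.0207 + 0.0396 = 0.0603
d₁ = 0.0603 / 0.2263 = 0.2664 which rounds to 0.27
√T = √0.5 = 0.7071
φ(d₁) = φ(0.27) = 0.3847
vega = S·φ(d₁)·√T = 293·0.3847·0.7071 = 79.7023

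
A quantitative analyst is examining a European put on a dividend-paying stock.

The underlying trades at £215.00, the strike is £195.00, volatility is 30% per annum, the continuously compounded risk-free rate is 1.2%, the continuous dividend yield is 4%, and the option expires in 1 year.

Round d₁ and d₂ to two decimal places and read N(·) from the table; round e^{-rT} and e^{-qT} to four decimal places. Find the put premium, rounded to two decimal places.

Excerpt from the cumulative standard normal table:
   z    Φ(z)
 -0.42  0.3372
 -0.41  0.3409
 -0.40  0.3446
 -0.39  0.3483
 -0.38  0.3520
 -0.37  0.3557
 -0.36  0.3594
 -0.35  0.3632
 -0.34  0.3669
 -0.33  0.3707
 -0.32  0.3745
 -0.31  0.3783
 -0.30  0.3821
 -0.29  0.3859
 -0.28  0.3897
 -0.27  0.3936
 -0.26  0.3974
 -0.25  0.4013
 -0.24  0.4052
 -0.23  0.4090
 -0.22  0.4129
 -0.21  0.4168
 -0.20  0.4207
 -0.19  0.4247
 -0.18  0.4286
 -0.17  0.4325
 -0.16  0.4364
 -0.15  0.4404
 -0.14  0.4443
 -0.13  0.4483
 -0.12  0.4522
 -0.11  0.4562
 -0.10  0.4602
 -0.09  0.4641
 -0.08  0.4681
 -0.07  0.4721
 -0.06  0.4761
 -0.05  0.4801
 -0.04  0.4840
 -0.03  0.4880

σ√T = 0.3·√1 = 0.3000
d₁ = [ln(215/195) + (0.012 − 0.04 + 0.3²/2)·1] / 0.3000 = [0.0976 + 0.0170] / 0.3000 = 0.3821 → 0.38
d₂ = d₁ − σ√T = 0.3821 − 0.3000 = 0.0821 → 0.08
e^(−qT) = e^(−0.04·1) = 0.9608;  e^(−rT) = e^(−0.012·1) = 0.9881
N(−d₂) = N(-0.08) = 0.4681;  N(−d₁) = N(-0.38) = 0.3520
P = 195·0.9881·0.4681 − 215·0.9608·0.3520 = 90.1933 − 72.7133 = 17.4799

£17.48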